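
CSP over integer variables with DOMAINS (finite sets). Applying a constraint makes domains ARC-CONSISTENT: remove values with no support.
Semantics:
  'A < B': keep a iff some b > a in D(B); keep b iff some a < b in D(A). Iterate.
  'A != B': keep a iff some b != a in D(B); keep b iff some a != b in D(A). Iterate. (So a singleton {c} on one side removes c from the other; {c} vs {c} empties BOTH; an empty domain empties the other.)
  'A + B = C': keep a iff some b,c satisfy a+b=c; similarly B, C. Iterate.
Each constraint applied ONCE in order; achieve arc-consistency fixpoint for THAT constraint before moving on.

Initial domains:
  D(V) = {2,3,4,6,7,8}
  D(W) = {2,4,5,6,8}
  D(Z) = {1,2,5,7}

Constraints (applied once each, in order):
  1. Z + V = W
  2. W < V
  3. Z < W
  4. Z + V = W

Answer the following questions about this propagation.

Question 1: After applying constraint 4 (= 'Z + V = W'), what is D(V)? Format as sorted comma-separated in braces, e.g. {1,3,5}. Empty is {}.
Constraint 1 (Z + V = W) on D(Z)={1,2,5,7} D(V)={2,3,4,6,7,8} D(W)={2,4,5,6,8}: Z {1,2,5,7}->{1,2,5}; V {2,3,4,6,7,8}->{2,3,4,6,7}; W {2,4,5,6,8}->{4,5,6,8}
Constraint 2 (W < V) on D(W)={4,5,6,8} D(V)={2,3,4,6,7}: W {4,5,6,8}->{4,5,6}; V {2,3,4,6,7}->{6,7}
Constraint 3 (Z < W) on D(Z)={1,2,5} D(W)={4,5,6}: no change
Constraint 4 (Z + V = W) on D(Z)={1,2,5} D(V)={6,7} D(W)={4,5,6}: Z {1,2,5}->{}; V {6,7}->{}; W {4,5,6}->{}
So after constraint 4: D(V) = {}

Answer: {}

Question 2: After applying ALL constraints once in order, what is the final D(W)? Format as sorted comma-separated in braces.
Constraint 1 (Z + V = W) on D(Z)={1,2,5,7} D(V)={2,3,4,6,7,8} D(W)={2,4,5,6,8}: Z {1,2,5,7}->{1,2,5}; V {2,3,4,6,7,8}->{2,3,4,6,7}; W {2,4,5,6,8}->{4,5,6,8}
Constraint 2 (W < V) on D(W)={4,5,6,8} D(V)={2,3,4,6,7}: W {4,5,6,8}->{4,5,6}; V {2,3,4,6,7}->{6,7}
Constraint 3 (Z < W) on D(Z)={1,2,5} D(W)={4,5,6}: no change
Constraint 4 (Z + V = W) on D(Z)={1,2,5} D(V)={6,7} D(W)={4,5,6}: Z {1,2,5}->{}; V {6,7}->{}; W {4,5,6}->{}
So after all 4 constraints: D(W) = {}

Answer: {}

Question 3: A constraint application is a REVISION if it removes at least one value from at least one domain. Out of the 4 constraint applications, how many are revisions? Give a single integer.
Constraint 1 (Z + V = W) on D(Z)={1,2,5,7} D(V)={2,3,4,6,7,8} D(W)={2,4,5,6,8}: Z {1,2,5,7}->{1,2,5}; V {2,3,4,6,7,8}->{2,3,4,6,7}; W {2,4,5,6,8}->{4,5,6,8} => REVISION
Constraint 2 (W < V) on D(W)={4,5,6,8} D(V)={2,3,4,6,7}: W {4,5,6,8}->{4,5,6}; V {2,3,4,6,7}->{6,7} => REVISION
Constraint 3 (Z < W) on D(Z)={1,2,5} D(W)={4,5,6}: no change => not a revision
Constraint 4 (Z + V = W) on D(Z)={1,2,5} D(V)={6,7} D(W)={4,5,6}: Z {1,2,5}->{}; V {6,7}->{}; W {4,5,6}->{} => REVISION
Total revisions = 3

Answer: 3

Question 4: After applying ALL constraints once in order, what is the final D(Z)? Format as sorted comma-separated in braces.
Answer: {}

Derivation:
Constraint 1 (Z + V = W) on D(Z)={1,2,5,7} D(V)={2,3,4,6,7,8} D(W)={2,4,5,6,8}: Z {1,2,5,7}->{1,2,5}; V {2,3,4,6,7,8}->{2,3,4,6,7}; W {2,4,5,6,8}->{4,5,6,8}
Constraint 2 (W < V) on D(W)={4,5,6,8} D(V)={2,3,4,6,7}: W {4,5,6,8}->{4,5,6}; V {2,3,4,6,7}->{6,7}
Constraint 3 (Z < W) on D(Z)={1,2,5} D(W)={4,5,6}: no change
Constraint 4 (Z + V = W) on D(Z)={1,2,5} D(V)={6,7} D(W)={4,5,6}: Z {1,2,5}->{}; V {6,7}->{}; W {4,5,6}->{}
So after all 4 constraints: D(Z) = {}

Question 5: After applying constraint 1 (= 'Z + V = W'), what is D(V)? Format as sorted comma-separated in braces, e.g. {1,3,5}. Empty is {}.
Answer: {2,3,4,6,7}

Derivation:
Constraint 1 (Z + V = W) on D(Z)={1,2,5,7} D(V)={2,3,4,6,7,8} D(W)={2,4,5,6,8}: Z {1,2,5,7}->{1,2,5}; V {2,3,4,6,7,8}->{2,3,4,6,7}; W {2,4,5,6,8}->{4,5,6,8}
So after constraint 1: D(V) = {2,3,4,6,7}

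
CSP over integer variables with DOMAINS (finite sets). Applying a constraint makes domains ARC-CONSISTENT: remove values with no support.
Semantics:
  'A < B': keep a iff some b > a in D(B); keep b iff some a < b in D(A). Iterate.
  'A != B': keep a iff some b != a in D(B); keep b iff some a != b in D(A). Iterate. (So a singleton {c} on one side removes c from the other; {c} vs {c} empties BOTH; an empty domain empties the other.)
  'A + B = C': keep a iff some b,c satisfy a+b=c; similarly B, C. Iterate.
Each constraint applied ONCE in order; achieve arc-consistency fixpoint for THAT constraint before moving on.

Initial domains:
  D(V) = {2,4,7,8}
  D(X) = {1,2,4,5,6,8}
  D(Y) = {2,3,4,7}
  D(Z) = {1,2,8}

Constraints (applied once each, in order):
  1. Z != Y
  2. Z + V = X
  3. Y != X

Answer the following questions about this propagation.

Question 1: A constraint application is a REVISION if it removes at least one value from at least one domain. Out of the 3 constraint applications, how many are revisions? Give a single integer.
Answer: 1

Derivation:
Constraint 1 (Z != Y) on D(Z)={1,2,8} D(Y)={2,3,4,7}: no change => not a revision
Constraint 2 (Z + V = X) on D(Z)={1,2,8} D(V)={2,4,7,8} D(X)={1,2,4,5,6,8}: Z {1,2,8}->{1,2}; V {2,4,7,8}->{2,4,7}; X {1,2,4,5,6,8}->{4,5,6,8} => REVISION
Constraint 3 (Y != X) on D(Y)={2,3,4,7} D(X)={4,5,6,8}: no change => not a revision
Total revisions = 1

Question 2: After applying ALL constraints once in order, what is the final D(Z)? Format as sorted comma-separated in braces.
Answer: {1,2}

Derivation:
Constraint 1 (Z != Y) on D(Z)={1,2,8} D(Y)={2,3,4,7}: no change
Constraint 2 (Z + V = X) on D(Z)={1,2,8} D(V)={2,4,7,8} D(X)={1,2,4,5,6,8}: Z {1,2,8}->{1,2}; V {2,4,7,8}->{2,4,7}; X {1,2,4,5,6,8}->{4,5,6,8}
Constraint 3 (Y != X) on D(Y)={2,3,4,7} D(X)={4,5,6,8}: no change
So after all 3 constraints: D(Z) = {1,2}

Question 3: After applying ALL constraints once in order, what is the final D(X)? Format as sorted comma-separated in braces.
Answer: {4,5,6,8}

Derivation:
Constraint 1 (Z != Y) on D(Z)={1,2,8} D(Y)={2,3,4,7}: no change
Constraint 2 (Z + V = X) on D(Z)={1,2,8} D(V)={2,4,7,8} D(X)={1,2,4,5,6,8}: Z {1,2,8}->{1,2}; V {2,4,7,8}->{2,4,7}; X {1,2,4,5,6,8}->{4,5,6,8}
Constraint 3 (Y != X) on D(Y)={2,3,4,7} D(X)={4,5,6,8}: no change
So after all 3 constraints: D(X) = {4,5,6,8}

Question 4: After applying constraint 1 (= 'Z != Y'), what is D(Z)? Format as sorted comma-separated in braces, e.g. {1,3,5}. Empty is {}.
Constraint 1 (Z != Y) on D(Z)={1,2,8} D(Y)={2,3,4,7}: no change
So after constraint 1: D(Z) = {1,2,8}

Answer: {1,2,8}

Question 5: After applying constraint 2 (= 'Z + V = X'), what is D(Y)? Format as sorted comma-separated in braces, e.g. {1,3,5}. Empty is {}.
Constraint 1 (Z != Y) on D(Z)={1,2,8} D(Y)={2,3,4,7}: no change
Constraint 2 (Z + V = X) on D(Z)={1,2,8} D(V)={2,4,7,8} D(X)={1,2,4,5,6,8}: Z {1,2,8}->{1,2}; V {2,4,7,8}->{2,4,7}; X {1,2,4,5,6,8}->{4,5,6,8}
So after constraint 2: D(Y) = {2,3,4,7}

Answer: {2,3,4,7}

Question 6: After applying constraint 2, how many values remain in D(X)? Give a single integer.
Constraint 1 (Z != Y) on D(Z)={1,2,8} D(Y)={2,3,4,7}: no change
Constraint 2 (Z + V = X) on D(Z)={1,2,8} D(V)={2,4,7,8} D(X)={1,2,4,5,6,8}: Z {1,2,8}->{1,2}; V {2,4,7,8}->{2,4,7}; X {1,2,4,5,6,8}->{4,5,6,8}
So after constraint 2: D(X)={4,5,6,8}, size = 4

Answer: 4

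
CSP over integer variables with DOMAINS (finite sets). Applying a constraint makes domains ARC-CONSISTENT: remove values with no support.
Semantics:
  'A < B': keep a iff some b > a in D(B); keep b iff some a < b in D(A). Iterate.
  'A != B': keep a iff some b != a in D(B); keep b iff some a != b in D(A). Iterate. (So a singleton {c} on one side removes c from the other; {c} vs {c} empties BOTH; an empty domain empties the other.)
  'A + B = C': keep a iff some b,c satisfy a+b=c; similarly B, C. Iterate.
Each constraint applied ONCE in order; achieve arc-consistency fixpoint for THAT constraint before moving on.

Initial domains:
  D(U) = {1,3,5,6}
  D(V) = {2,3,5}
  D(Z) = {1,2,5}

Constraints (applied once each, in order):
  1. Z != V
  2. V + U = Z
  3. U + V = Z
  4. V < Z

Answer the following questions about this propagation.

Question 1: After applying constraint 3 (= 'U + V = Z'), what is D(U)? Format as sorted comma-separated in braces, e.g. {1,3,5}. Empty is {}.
Answer: {3}

Derivation:
Constraint 1 (Z != V) on D(Z)={1,2,5} D(V)={2,3,5}: no change
Constraint 2 (V + U = Z) on D(V)={2,3,5} D(U)={1,3,5,6} D(Z)={1,2,5}: V {2,3,5}->{2}; U {1,3,5,6}->{3}; Z {1,2,5}->{5}
Constraint 3 (U + V = Z) on D(U)={3} D(V)={2} D(Z)={5}: no change
So after constraint 3: D(U) = {3}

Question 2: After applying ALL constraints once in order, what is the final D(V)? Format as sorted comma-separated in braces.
Answer: {2}

Derivation:
Constraint 1 (Z != V) on D(Z)={1,2,5} D(V)={2,3,5}: no change
Constraint 2 (V + U = Z) on D(V)={2,3,5} D(U)={1,3,5,6} D(Z)={1,2,5}: V {2,3,5}->{2}; U {1,3,5,6}->{3}; Z {1,2,5}->{5}
Constraint 3 (U + V = Z) on D(U)={3} D(V)={2} D(Z)={5}: no change
Constraint 4 (V < Z) on D(V)={2} D(Z)={5}: no change
So after all 4 constraints: D(V) = {2}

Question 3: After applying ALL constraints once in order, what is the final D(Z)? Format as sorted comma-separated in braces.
Constraint 1 (Z != V) on D(Z)={1,2,5} D(V)={2,3,5}: no change
Constraint 2 (V + U = Z) on D(V)={2,3,5} D(U)={1,3,5,6} D(Z)={1,2,5}: V {2,3,5}->{2}; U {1,3,5,6}->{3}; Z {1,2,5}->{5}
Constraint 3 (U + V = Z) on D(U)={3} D(V)={2} D(Z)={5}: no change
Constraint 4 (V < Z) on D(V)={2} D(Z)={5}: no change
So after all 4 constraints: D(Z) = {5}

Answer: {5}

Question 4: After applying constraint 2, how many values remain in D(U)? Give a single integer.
Constraint 1 (Z != V) on D(Z)={1,2,5} D(V)={2,3,5}: no change
Constraint 2 (V + U = Z) on D(V)={2,3,5} D(U)={1,3,5,6} D(Z)={1,2,5}: V {2,3,5}->{2}; U {1,3,5,6}->{3}; Z {1,2,5}->{5}
So after constraint 2: D(U)={3}, size = 1

Answer: 1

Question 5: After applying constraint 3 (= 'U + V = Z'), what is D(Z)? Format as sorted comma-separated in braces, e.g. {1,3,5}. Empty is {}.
Constraint 1 (Z != V) on D(Z)={1,2,5} D(V)={2,3,5}: no change
Constraint 2 (V + U = Z) on D(V)={2,3,5} D(U)={1,3,5,6} D(Z)={1,2,5}: V {2,3,5}->{2}; U {1,3,5,6}->{3}; Z {1,2,5}->{5}
Constraint 3 (U + V = Z) on D(U)={3} D(V)={2} D(Z)={5}: no change
So after constraint 3: D(Z) = {5}

Answer: {5}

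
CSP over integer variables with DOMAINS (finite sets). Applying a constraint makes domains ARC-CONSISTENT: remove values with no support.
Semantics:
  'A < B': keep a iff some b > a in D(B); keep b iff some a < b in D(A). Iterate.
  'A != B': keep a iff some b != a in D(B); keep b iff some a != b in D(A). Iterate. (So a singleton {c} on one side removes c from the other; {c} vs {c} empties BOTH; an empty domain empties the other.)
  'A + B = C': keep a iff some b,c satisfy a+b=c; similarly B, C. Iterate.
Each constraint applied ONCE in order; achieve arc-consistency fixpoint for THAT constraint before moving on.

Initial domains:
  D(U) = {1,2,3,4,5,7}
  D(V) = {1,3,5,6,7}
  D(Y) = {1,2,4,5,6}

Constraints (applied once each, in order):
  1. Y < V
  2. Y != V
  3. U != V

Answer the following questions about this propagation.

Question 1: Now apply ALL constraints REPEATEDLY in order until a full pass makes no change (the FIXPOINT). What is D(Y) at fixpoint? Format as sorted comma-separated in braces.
Answer: {1,2,4,5,6}

Derivation:
pass 0 (initial): D(Y)={1,2,4,5,6}
pass 1: V {1,3,5,6,7}->{3,5,6,7}
pass 2: no change
Fixpoint after 2 passes: D(Y) = {1,2,4,5,6}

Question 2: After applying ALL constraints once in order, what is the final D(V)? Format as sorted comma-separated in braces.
Answer: {3,5,6,7}

Derivation:
Constraint 1 (Y < V) on D(Y)={1,2,4,5,6} D(V)={1,3,5,6,7}: V {1,3,5,6,7}->{3,5,6,7}
Constraint 2 (Y != V) on D(Y)={1,2,4,5,6} D(V)={3,5,6,7}: no change
Constraint 3 (U != V) on D(U)={1,2,3,4,5,7} D(V)={3,5,6,7}: no change
So after all 3 constraints: D(V) = {3,5,6,7}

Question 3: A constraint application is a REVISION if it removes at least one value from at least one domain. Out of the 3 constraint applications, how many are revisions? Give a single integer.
Constraint 1 (Y < V) on D(Y)={1,2,4,5,6} D(V)={1,3,5,6,7}: V {1,3,5,6,7}->{3,5,6,7} => REVISION
Constraint 2 (Y != V) on D(Y)={1,2,4,5,6} D(V)={3,5,6,7}: no change => not a revision
Constraint 3 (U != V) on D(U)={1,2,3,4,5,7} D(V)={3,5,6,7}: no change => not a revision
Total revisions = 1

Answer: 1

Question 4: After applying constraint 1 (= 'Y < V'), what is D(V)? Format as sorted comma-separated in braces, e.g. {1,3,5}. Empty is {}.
Answer: {3,5,6,7}

Derivation:
Constraint 1 (Y < V) on D(Y)={1,2,4,5,6} D(V)={1,3,5,6,7}: V {1,3,5,6,7}->{3,5,6,7}
So after constraint 1: D(V) = {3,5,6,7}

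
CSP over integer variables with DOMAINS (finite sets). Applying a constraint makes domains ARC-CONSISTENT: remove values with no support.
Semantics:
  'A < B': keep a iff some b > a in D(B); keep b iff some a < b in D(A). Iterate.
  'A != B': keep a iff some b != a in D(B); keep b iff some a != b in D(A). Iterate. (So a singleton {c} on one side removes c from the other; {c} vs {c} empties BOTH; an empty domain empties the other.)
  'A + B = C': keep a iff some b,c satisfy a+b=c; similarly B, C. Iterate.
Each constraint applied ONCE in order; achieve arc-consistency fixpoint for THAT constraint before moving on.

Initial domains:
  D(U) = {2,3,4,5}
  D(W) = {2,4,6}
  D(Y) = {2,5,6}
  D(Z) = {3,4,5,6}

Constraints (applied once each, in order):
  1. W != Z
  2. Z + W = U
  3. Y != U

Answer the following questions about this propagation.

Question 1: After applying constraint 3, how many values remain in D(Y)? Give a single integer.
Constraint 1 (W != Z) on D(W)={2,4,6} D(Z)={3,4,5,6}: no change
Constraint 2 (Z + W = U) on D(Z)={3,4,5,6} D(W)={2,4,6} D(U)={2,3,4,5}: Z {3,4,5,6}->{3}; W {2,4,6}->{2}; U {2,3,4,5}->{5}
Constraint 3 (Y != U) on D(Y)={2,5,6} D(U)={5}: Y {2,5,6}->{2,6}
So after constraint 3: D(Y)={2,6}, size = 2

Answer: 2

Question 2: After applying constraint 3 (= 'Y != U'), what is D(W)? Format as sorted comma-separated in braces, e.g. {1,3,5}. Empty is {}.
Answer: {2}

Derivation:
Constraint 1 (W != Z) on D(W)={2,4,6} D(Z)={3,4,5,6}: no change
Constraint 2 (Z + W = U) on D(Z)={3,4,5,6} D(W)={2,4,6} D(U)={2,3,4,5}: Z {3,4,5,6}->{3}; W {2,4,6}->{2}; U {2,3,4,5}->{5}
Constraint 3 (Y != U) on D(Y)={2,5,6} D(U)={5}: Y {2,5,6}->{2,6}
So after constraint 3: D(W) = {2}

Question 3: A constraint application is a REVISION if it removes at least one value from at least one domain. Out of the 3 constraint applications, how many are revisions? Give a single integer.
Constraint 1 (W != Z) on D(W)={2,4,6} D(Z)={3,4,5,6}: no change => not a revision
Constraint 2 (Z + W = U) on D(Z)={3,4,5,6} D(W)={2,4,6} D(U)={2,3,4,5}: Z {3,4,5,6}->{3}; W {2,4,6}->{2}; U {2,3,4,5}->{5} => REVISION
Constraint 3 (Y != U) on D(Y)={2,5,6} D(U)={5}: Y {2,5,6}->{2,6} => REVISION
Total revisions = 2

Answer: 2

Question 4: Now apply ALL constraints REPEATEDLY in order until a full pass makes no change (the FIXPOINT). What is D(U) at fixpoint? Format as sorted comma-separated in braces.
Answer: {5}

Derivation:
pass 0 (initial): D(U)={2,3,4,5}
pass 1: U {2,3,4,5}->{5}; W {2,4,6}->{2}; Y {2,5,6}->{2,6}; Z {3,4,5,6}->{3}
pass 2: no change
Fixpoint after 2 passes: D(U) = {5}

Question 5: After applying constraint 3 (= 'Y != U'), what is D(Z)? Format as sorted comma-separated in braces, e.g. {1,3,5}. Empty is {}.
Constraint 1 (W != Z) on D(W)={2,4,6} D(Z)={3,4,5,6}: no change
Constraint 2 (Z + W = U) on D(Z)={3,4,5,6} D(W)={2,4,6} D(U)={2,3,4,5}: Z {3,4,5,6}->{3}; W {2,4,6}->{2}; U {2,3,4,5}->{5}
Constraint 3 (Y != U) on D(Y)={2,5,6} D(U)={5}: Y {2,5,6}->{2,6}
So after constraint 3: D(Z) = {3}

Answer: {3}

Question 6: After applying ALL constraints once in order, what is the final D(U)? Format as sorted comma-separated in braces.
Constraint 1 (W != Z) on D(W)={2,4,6} D(Z)={3,4,5,6}: no change
Constraint 2 (Z + W = U) on D(Z)={3,4,5,6} D(W)={2,4,6} D(U)={2,3,4,5}: Z {3,4,5,6}->{3}; W {2,4,6}->{2}; U {2,3,4,5}->{5}
Constraint 3 (Y != U) on D(Y)={2,5,6} D(U)={5}: Y {2,5,6}->{2,6}
So after all 3 constraints: D(U) = {5}

Answer: {5}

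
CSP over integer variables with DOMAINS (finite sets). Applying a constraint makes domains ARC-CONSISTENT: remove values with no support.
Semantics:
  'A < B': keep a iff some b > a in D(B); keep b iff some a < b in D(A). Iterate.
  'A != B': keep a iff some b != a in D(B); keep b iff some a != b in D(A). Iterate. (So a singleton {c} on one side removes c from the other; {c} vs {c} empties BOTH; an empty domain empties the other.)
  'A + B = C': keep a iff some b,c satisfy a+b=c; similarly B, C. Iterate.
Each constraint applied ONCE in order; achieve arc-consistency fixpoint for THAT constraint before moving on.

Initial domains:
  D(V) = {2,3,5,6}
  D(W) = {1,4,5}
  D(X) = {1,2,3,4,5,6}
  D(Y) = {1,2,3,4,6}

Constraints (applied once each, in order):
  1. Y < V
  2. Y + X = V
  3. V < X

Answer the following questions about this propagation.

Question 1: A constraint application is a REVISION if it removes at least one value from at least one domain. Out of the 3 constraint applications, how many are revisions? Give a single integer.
Answer: 3

Derivation:
Constraint 1 (Y < V) on D(Y)={1,2,3,4,6} D(V)={2,3,5,6}: Y {1,2,3,4,6}->{1,2,3,4} => REVISION
Constraint 2 (Y + X = V) on D(Y)={1,2,3,4} D(X)={1,2,3,4,5,6} D(V)={2,3,5,6}: X {1,2,3,4,5,6}->{1,2,3,4,5} => REVISION
Constraint 3 (V < X) on D(V)={2,3,5,6} D(X)={1,2,3,4,5}: V {2,3,5,6}->{2,3}; X {1,2,3,4,5}->{3,4,5} => REVISION
Total revisions = 3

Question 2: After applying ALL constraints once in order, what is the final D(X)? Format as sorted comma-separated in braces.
Constraint 1 (Y < V) on D(Y)={1,2,3,4,6} D(V)={2,3,5,6}: Y {1,2,3,4,6}->{1,2,3,4}
Constraint 2 (Y + X = V) on D(Y)={1,2,3,4} D(X)={1,2,3,4,5,6} D(V)={2,3,5,6}: X {1,2,3,4,5,6}->{1,2,3,4,5}
Constraint 3 (V < X) on D(V)={2,3,5,6} D(X)={1,2,3,4,5}: V {2,3,5,6}->{2,3}; X {1,2,3,4,5}->{3,4,5}
So after all 3 constraints: D(X) = {3,4,5}

Answer: {3,4,5}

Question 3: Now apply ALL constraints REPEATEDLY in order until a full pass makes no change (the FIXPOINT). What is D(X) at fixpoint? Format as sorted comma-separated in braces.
pass 0 (initial): D(X)={1,2,3,4,5,6}
pass 1: V {2,3,5,6}->{2,3}; X {1,2,3,4,5,6}->{3,4,5}; Y {1,2,3,4,6}->{1,2,3,4}
pass 2: V {2,3}->{}; X {3,4,5}->{}; Y {1,2,3,4}->{}
pass 3: no change
Fixpoint after 3 passes: D(X) = {}

Answer: {}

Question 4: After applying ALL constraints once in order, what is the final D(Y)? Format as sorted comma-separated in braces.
Constraint 1 (Y < V) on D(Y)={1,2,3,4,6} D(V)={2,3,5,6}: Y {1,2,3,4,6}->{1,2,3,4}
Constraint 2 (Y + X = V) on D(Y)={1,2,3,4} D(X)={1,2,3,4,5,6} D(V)={2,3,5,6}: X {1,2,3,4,5,6}->{1,2,3,4,5}
Constraint 3 (V < X) on D(V)={2,3,5,6} D(X)={1,2,3,4,5}: V {2,3,5,6}->{2,3}; X {1,2,3,4,5}->{3,4,5}
So after all 3 constraints: D(Y) = {1,2,3,4}

Answer: {1,2,3,4}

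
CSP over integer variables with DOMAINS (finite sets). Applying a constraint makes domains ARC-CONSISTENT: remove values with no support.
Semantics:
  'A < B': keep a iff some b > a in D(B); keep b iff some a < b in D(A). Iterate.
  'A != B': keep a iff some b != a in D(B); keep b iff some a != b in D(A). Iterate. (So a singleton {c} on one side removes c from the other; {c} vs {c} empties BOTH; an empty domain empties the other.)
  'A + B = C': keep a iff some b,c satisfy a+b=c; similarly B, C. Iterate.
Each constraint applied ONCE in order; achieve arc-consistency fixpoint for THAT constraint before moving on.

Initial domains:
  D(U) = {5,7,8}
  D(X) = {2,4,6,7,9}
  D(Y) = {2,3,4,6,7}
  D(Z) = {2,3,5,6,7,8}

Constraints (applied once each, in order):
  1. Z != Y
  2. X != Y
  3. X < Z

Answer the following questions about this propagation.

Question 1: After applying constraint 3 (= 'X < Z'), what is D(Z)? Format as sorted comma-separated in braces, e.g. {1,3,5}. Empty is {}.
Constraint 1 (Z != Y) on D(Z)={2,3,5,6,7,8} D(Y)={2,3,4,6,7}: no change
Constraint 2 (X != Y) on D(X)={2,4,6,7,9} D(Y)={2,3,4,6,7}: no change
Constraint 3 (X < Z) on D(X)={2,4,6,7,9} D(Z)={2,3,5,6,7,8}: X {2,4,6,7,9}->{2,4,6,7}; Z {2,3,5,6,7,8}->{3,5,6,7,8}
So after constraint 3: D(Z) = {3,5,6,7,8}

Answer: {3,5,6,7,8}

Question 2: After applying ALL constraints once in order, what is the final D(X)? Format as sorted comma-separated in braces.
Constraint 1 (Z != Y) on D(Z)={2,3,5,6,7,8} D(Y)={2,3,4,6,7}: no change
Constraint 2 (X != Y) on D(X)={2,4,6,7,9} D(Y)={2,3,4,6,7}: no change
Constraint 3 (X < Z) on D(X)={2,4,6,7,9} D(Z)={2,3,5,6,7,8}: X {2,4,6,7,9}->{2,4,6,7}; Z {2,3,5,6,7,8}->{3,5,6,7,8}
So after all 3 constraints: D(X) = {2,4,6,7}

Answer: {2,4,6,7}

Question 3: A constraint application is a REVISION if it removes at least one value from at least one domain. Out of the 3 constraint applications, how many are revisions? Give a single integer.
Constraint 1 (Z != Y) on D(Z)={2,3,5,6,7,8} D(Y)={2,3,4,6,7}: no change => not a revision
Constraint 2 (X != Y) on D(X)={2,4,6,7,9} D(Y)={2,3,4,6,7}: no change => not a revision
Constraint 3 (X < Z) on D(X)={2,4,6,7,9} D(Z)={2,3,5,6,7,8}: X {2,4,6,7,9}->{2,4,6,7}; Z {2,3,5,6,7,8}->{3,5,6,7,8} => REVISION
Total revisions = 1

Answer: 1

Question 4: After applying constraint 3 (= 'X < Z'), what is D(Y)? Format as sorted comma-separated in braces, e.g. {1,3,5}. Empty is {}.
Answer: {2,3,4,6,7}

Derivation:
Constraint 1 (Z != Y) on D(Z)={2,3,5,6,7,8} D(Y)={2,3,4,6,7}: no change
Constraint 2 (X != Y) on D(X)={2,4,6,7,9} D(Y)={2,3,4,6,7}: no change
Constraint 3 (X < Z) on D(X)={2,4,6,7,9} D(Z)={2,3,5,6,7,8}: X {2,4,6,7,9}->{2,4,6,7}; Z {2,3,5,6,7,8}->{3,5,6,7,8}
So after constraint 3: D(Y) = {2,3,4,6,7}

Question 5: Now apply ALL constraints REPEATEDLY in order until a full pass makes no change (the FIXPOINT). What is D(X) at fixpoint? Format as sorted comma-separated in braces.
Answer: {2,4,6,7}

Derivation:
pass 0 (initial): D(X)={2,4,6,7,9}
pass 1: X {2,4,6,7,9}->{2,4,6,7}; Z {2,3,5,6,7,8}->{3,5,6,7,8}
pass 2: no change
Fixpoint after 2 passes: D(X) = {2,4,6,7}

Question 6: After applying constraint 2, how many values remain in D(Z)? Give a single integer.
Answer: 6

Derivation:
Constraint 1 (Z != Y) on D(Z)={2,3,5,6,7,8} D(Y)={2,3,4,6,7}: no change
Constraint 2 (X != Y) on D(X)={2,4,6,7,9} D(Y)={2,3,4,6,7}: no change
So after constraint 2: D(Z)={2,3,5,6,7,8}, size = 6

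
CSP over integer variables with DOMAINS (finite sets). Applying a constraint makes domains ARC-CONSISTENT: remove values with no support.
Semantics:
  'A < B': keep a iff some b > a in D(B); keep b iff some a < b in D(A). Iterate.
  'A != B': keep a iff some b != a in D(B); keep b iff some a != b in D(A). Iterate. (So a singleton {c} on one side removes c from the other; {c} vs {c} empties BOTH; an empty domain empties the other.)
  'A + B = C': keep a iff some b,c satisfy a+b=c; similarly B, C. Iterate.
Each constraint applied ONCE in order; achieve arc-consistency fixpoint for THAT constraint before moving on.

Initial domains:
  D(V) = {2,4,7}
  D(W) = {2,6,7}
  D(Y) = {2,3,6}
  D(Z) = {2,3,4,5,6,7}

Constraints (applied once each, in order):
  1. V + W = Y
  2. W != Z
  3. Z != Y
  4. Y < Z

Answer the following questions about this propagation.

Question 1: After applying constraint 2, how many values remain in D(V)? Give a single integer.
Answer: 1

Derivation:
Constraint 1 (V + W = Y) on D(V)={2,4,7} D(W)={2,6,7} D(Y)={2,3,6}: V {2,4,7}->{4}; W {2,6,7}->{2}; Y {2,3,6}->{6}
Constraint 2 (W != Z) on D(W)={2} D(Z)={2,3,4,5,6,7}: Z {2,3,4,5,6,7}->{3,4,5,6,7}
So after constraint 2: D(V)={4}, size = 1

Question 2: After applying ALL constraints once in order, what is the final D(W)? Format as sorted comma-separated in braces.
Answer: {2}

Derivation:
Constraint 1 (V + W = Y) on D(V)={2,4,7} D(W)={2,6,7} D(Y)={2,3,6}: V {2,4,7}->{4}; W {2,6,7}->{2}; Y {2,3,6}->{6}
Constraint 2 (W != Z) on D(W)={2} D(Z)={2,3,4,5,6,7}: Z {2,3,4,5,6,7}->{3,4,5,6,7}
Constraint 3 (Z != Y) on D(Z)={3,4,5,6,7} D(Y)={6}: Z {3,4,5,6,7}->{3,4,5,7}
Constraint 4 (Y < Z) on D(Y)={6} D(Z)={3,4,5,7}: Z {3,4,5,7}->{7}
So after all 4 constraints: D(W) = {2}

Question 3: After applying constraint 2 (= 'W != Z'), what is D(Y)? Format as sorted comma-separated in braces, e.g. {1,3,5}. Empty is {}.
Constraint 1 (V + W = Y) on D(V)={2,4,7} D(W)={2,6,7} D(Y)={2,3,6}: V {2,4,7}->{4}; W {2,6,7}->{2}; Y {2,3,6}->{6}
Constraint 2 (W != Z) on D(W)={2} D(Z)={2,3,4,5,6,7}: Z {2,3,4,5,6,7}->{3,4,5,6,7}
So after constraint 2: D(Y) = {6}

Answer: {6}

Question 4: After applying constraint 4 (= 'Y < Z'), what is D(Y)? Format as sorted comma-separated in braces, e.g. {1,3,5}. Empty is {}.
Constraint 1 (V + W = Y) on D(V)={2,4,7} D(W)={2,6,7} D(Y)={2,3,6}: V {2,4,7}->{4}; W {2,6,7}->{2}; Y {2,3,6}->{6}
Constraint 2 (W != Z) on D(W)={2} D(Z)={2,3,4,5,6,7}: Z {2,3,4,5,6,7}->{3,4,5,6,7}
Constraint 3 (Z != Y) on D(Z)={3,4,5,6,7} D(Y)={6}: Z {3,4,5,6,7}->{3,4,5,7}
Constraint 4 (Y < Z) on D(Y)={6} D(Z)={3,4,5,7}: Z {3,4,5,7}->{7}
So after constraint 4: D(Y) = {6}

Answer: {6}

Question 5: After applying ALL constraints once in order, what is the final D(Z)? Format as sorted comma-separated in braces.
Answer: {7}

Derivation:
Constraint 1 (V + W = Y) on D(V)={2,4,7} D(W)={2,6,7} D(Y)={2,3,6}: V {2,4,7}->{4}; W {2,6,7}->{2}; Y {2,3,6}->{6}
Constraint 2 (W != Z) on D(W)={2} D(Z)={2,3,4,5,6,7}: Z {2,3,4,5,6,7}->{3,4,5,6,7}
Constraint 3 (Z != Y) on D(Z)={3,4,5,6,7} D(Y)={6}: Z {3,4,5,6,7}->{3,4,5,7}
Constraint 4 (Y < Z) on D(Y)={6} D(Z)={3,4,5,7}: Z {3,4,5,7}->{7}
So after all 4 constraints: D(Z) = {7}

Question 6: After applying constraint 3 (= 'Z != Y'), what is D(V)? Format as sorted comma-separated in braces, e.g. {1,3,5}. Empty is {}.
Constraint 1 (V + W = Y) on D(V)={2,4,7} D(W)={2,6,7} D(Y)={2,3,6}: V {2,4,7}->{4}; W {2,6,7}->{2}; Y {2,3,6}->{6}
Constraint 2 (W != Z) on D(W)={2} D(Z)={2,3,4,5,6,7}: Z {2,3,4,5,6,7}->{3,4,5,6,7}
Constraint 3 (Z != Y) on D(Z)={3,4,5,6,7} D(Y)={6}: Z {3,4,5,6,7}->{3,4,5,7}
So after constraint 3: D(V) = {4}

Answer: {4}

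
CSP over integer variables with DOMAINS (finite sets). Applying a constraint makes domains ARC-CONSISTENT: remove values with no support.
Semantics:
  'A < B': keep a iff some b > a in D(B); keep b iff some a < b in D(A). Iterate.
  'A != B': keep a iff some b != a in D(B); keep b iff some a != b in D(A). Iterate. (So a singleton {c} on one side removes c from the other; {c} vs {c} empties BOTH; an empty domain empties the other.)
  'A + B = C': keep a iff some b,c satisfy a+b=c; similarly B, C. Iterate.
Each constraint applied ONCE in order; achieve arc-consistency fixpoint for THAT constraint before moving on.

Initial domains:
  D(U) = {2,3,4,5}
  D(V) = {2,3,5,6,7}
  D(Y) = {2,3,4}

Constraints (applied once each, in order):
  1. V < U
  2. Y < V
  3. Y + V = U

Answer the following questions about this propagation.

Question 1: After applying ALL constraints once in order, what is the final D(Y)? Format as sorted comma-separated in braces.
Constraint 1 (V < U) on D(V)={2,3,5,6,7} D(U)={2,3,4,5}: V {2,3,5,6,7}->{2,3}; U {2,3,4,5}->{3,4,5}
Constraint 2 (Y < V) on D(Y)={2,3,4} D(V)={2,3}: Y {2,3,4}->{2}; V {2,3}->{3}
Constraint 3 (Y + V = U) on D(Y)={2} D(V)={3} D(U)={3,4,5}: U {3,4,5}->{5}
So after all 3 constraints: D(Y) = {2}

Answer: {2}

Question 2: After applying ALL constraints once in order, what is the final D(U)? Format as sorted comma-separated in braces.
Answer: {5}

Derivation:
Constraint 1 (V < U) on D(V)={2,3,5,6,7} D(U)={2,3,4,5}: V {2,3,5,6,7}->{2,3}; U {2,3,4,5}->{3,4,5}
Constraint 2 (Y < V) on D(Y)={2,3,4} D(V)={2,3}: Y {2,3,4}->{2}; V {2,3}->{3}
Constraint 3 (Y + V = U) on D(Y)={2} D(V)={3} D(U)={3,4,5}: U {3,4,5}->{5}
So after all 3 constraints: D(U) = {5}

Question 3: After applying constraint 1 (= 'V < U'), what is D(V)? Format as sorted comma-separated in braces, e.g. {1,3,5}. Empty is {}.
Answer: {2,3}

Derivation:
Constraint 1 (V < U) on D(V)={2,3,5,6,7} D(U)={2,3,4,5}: V {2,3,5,6,7}->{2,3}; U {2,3,4,5}->{3,4,5}
So after constraint 1: D(V) = {2,3}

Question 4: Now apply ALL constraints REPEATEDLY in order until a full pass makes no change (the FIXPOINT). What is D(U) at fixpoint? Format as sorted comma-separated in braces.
Answer: {5}

Derivation:
pass 0 (initial): D(U)={2,3,4,5}
pass 1: U {2,3,4,5}->{5}; V {2,3,5,6,7}->{3}; Y {2,3,4}->{2}
pass 2: no change
Fixpoint after 2 passes: D(U) = {5}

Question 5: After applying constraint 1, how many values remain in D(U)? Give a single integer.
Answer: 3

Derivation:
Constraint 1 (V < U) on D(V)={2,3,5,6,7} D(U)={2,3,4,5}: V {2,3,5,6,7}->{2,3}; U {2,3,4,5}->{3,4,5}
So after constraint 1: D(U)={3,4,5}, size = 3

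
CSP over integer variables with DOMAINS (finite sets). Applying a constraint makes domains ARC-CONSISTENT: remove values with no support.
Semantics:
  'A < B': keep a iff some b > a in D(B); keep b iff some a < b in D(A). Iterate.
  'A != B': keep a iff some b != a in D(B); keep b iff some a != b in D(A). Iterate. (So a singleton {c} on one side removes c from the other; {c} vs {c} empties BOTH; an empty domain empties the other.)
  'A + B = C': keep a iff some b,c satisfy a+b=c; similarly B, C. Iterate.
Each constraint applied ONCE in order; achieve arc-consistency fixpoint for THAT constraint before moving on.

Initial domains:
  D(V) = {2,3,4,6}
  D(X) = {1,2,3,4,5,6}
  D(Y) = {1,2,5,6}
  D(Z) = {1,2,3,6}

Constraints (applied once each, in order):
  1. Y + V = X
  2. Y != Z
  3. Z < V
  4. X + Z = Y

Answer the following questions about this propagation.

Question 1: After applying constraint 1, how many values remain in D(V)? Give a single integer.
Constraint 1 (Y + V = X) on D(Y)={1,2,5,6} D(V)={2,3,4,6} D(X)={1,2,3,4,5,6}: Y {1,2,5,6}->{1,2}; V {2,3,4,6}->{2,3,4}; X {1,2,3,4,5,6}->{3,4,5,6}
So after constraint 1: D(V)={2,3,4}, size = 3

Answer: 3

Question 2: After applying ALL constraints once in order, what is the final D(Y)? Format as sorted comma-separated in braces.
Answer: {}

Derivation:
Constraint 1 (Y + V = X) on D(Y)={1,2,5,6} D(V)={2,3,4,6} D(X)={1,2,3,4,5,6}: Y {1,2,5,6}->{1,2}; V {2,3,4,6}->{2,3,4}; X {1,2,3,4,5,6}->{3,4,5,6}
Constraint 2 (Y != Z) on D(Y)={1,2} D(Z)={1,2,3,6}: no change
Constraint 3 (Z < V) on D(Z)={1,2,3,6} D(V)={2,3,4}: Z {1,2,3,6}->{1,2,3}
Constraint 4 (X + Z = Y) on D(X)={3,4,5,6} D(Z)={1,2,3} D(Y)={1,2}: X {3,4,5,6}->{}; Z {1,2,3}->{}; Y {1,2}->{}
So after all 4 constraints: D(Y) = {}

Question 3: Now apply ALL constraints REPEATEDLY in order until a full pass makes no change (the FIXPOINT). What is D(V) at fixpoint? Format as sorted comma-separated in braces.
Answer: {}

Derivation:
pass 0 (initial): D(V)={2,3,4,6}
pass 1: V {2,3,4,6}->{2,3,4}; X {1,2,3,4,5,6}->{}; Y {1,2,5,6}->{}; Z {1,2,3,6}->{}
pass 2: V {2,3,4}->{}
pass 3: no change
Fixpoint after 3 passes: D(V) = {}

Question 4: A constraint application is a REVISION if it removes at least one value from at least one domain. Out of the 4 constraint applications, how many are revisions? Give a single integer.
Answer: 3

Derivation:
Constraint 1 (Y + V = X) on D(Y)={1,2,5,6} D(V)={2,3,4,6} D(X)={1,2,3,4,5,6}: Y {1,2,5,6}->{1,2}; V {2,3,4,6}->{2,3,4}; X {1,2,3,4,5,6}->{3,4,5,6} => REVISION
Constraint 2 (Y != Z) on D(Y)={1,2} D(Z)={1,2,3,6}: no change => not a revision
Constraint 3 (Z < V) on D(Z)={1,2,3,6} D(V)={2,3,4}: Z {1,2,3,6}->{1,2,3} => REVISION
Constraint 4 (X + Z = Y) on D(X)={3,4,5,6} D(Z)={1,2,3} D(Y)={1,2}: X {3,4,5,6}->{}; Z {1,2,3}->{}; Y {1,2}->{} => REVISION
Total revisions = 3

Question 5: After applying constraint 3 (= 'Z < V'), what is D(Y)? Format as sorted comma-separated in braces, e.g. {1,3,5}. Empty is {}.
Answer: {1,2}

Derivation:
Constraint 1 (Y + V = X) on D(Y)={1,2,5,6} D(V)={2,3,4,6} D(X)={1,2,3,4,5,6}: Y {1,2,5,6}->{1,2}; V {2,3,4,6}->{2,3,4}; X {1,2,3,4,5,6}->{3,4,5,6}
Constraint 2 (Y != Z) on D(Y)={1,2} D(Z)={1,2,3,6}: no change
Constraint 3 (Z < V) on D(Z)={1,2,3,6} D(V)={2,3,4}: Z {1,2,3,6}->{1,2,3}
So after constraint 3: D(Y) = {1,2}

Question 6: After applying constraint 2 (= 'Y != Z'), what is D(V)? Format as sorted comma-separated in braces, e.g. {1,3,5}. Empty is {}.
Answer: {2,3,4}

Derivation:
Constraint 1 (Y + V = X) on D(Y)={1,2,5,6} D(V)={2,3,4,6} D(X)={1,2,3,4,5,6}: Y {1,2,5,6}->{1,2}; V {2,3,4,6}->{2,3,4}; X {1,2,3,4,5,6}->{3,4,5,6}
Constraint 2 (Y != Z) on D(Y)={1,2} D(Z)={1,2,3,6}: no change
So after constraint 2: D(V) = {2,3,4}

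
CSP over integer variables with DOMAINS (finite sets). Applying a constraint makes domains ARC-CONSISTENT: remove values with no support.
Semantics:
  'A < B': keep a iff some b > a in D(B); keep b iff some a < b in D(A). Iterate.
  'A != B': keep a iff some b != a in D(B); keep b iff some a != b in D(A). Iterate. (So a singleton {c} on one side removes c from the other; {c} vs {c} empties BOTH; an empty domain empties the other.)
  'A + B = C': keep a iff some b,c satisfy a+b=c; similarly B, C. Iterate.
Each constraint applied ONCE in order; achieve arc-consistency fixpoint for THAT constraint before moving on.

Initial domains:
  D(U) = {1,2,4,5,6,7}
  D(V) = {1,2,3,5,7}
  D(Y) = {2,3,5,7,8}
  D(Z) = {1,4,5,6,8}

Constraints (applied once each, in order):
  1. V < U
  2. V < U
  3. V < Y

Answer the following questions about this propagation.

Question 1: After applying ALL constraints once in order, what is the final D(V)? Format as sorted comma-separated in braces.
Answer: {1,2,3,5}

Derivation:
Constraint 1 (V < U) on D(V)={1,2,3,5,7} D(U)={1,2,4,5,6,7}: V {1,2,3,5,7}->{1,2,3,5}; U {1,2,4,5,6,7}->{2,4,5,6,7}
Constraint 2 (V < U) on D(V)={1,2,3,5} D(U)={2,4,5,6,7}: no change
Constraint 3 (V < Y) on D(V)={1,2,3,5} D(Y)={2,3,5,7,8}: no change
So after all 3 constraints: D(V) = {1,2,3,5}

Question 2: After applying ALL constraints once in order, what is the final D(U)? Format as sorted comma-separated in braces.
Constraint 1 (V < U) on D(V)={1,2,3,5,7} D(U)={1,2,4,5,6,7}: V {1,2,3,5,7}->{1,2,3,5}; U {1,2,4,5,6,7}->{2,4,5,6,7}
Constraint 2 (V < U) on D(V)={1,2,3,5} D(U)={2,4,5,6,7}: no change
Constraint 3 (V < Y) on D(V)={1,2,3,5} D(Y)={2,3,5,7,8}: no change
So after all 3 constraints: D(U) = {2,4,5,6,7}

Answer: {2,4,5,6,7}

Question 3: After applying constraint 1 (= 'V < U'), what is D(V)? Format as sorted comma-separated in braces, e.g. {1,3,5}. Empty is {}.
Answer: {1,2,3,5}

Derivation:
Constraint 1 (V < U) on D(V)={1,2,3,5,7} D(U)={1,2,4,5,6,7}: V {1,2,3,5,7}->{1,2,3,5}; U {1,2,4,5,6,7}->{2,4,5,6,7}
So after constraint 1: D(V) = {1,2,3,5}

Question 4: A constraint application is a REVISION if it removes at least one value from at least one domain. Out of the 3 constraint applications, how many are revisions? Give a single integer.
Constraint 1 (V < U) on D(V)={1,2,3,5,7} D(U)={1,2,4,5,6,7}: V {1,2,3,5,7}->{1,2,3,5}; U {1,2,4,5,6,7}->{2,4,5,6,7} => REVISION
Constraint 2 (V < U) on D(V)={1,2,3,5} D(U)={2,4,5,6,7}: no change => not a revision
Constraint 3 (V < Y) on D(V)={1,2,3,5} D(Y)={2,3,5,7,8}: no change => not a revision
Total revisions = 1

Answer: 1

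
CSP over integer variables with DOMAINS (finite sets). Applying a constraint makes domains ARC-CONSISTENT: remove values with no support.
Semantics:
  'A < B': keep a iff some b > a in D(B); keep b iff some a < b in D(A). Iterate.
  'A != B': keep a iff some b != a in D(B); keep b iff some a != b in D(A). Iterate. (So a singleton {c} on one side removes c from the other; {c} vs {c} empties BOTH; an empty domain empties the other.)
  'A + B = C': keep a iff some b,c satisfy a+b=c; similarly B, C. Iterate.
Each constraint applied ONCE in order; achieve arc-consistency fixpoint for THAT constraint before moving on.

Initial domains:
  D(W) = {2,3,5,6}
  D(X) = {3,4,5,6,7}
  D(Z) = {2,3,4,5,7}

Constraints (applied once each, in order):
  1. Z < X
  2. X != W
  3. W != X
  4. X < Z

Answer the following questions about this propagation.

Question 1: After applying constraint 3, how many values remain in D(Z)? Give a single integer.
Constraint 1 (Z < X) on D(Z)={2,3,4,5,7} D(X)={3,4,5,6,7}: Z {2,3,4,5,7}->{2,3,4,5}
Constraint 2 (X != W) on D(X)={3,4,5,6,7} D(W)={2,3,5,6}: no change
Constraint 3 (W != X) on D(W)={2,3,5,6} D(X)={3,4,5,6,7}: no change
So after constraint 3: D(Z)={2,3,4,5}, size = 4

Answer: 4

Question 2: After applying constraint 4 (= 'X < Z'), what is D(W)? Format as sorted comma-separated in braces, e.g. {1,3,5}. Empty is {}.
Constraint 1 (Z < X) on D(Z)={2,3,4,5,7} D(X)={3,4,5,6,7}: Z {2,3,4,5,7}->{2,3,4,5}
Constraint 2 (X != W) on D(X)={3,4,5,6,7} D(W)={2,3,5,6}: no change
Constraint 3 (W != X) on D(W)={2,3,5,6} D(X)={3,4,5,6,7}: no change
Constraint 4 (X < Z) on D(X)={3,4,5,6,7} D(Z)={2,3,4,5}: X {3,4,5,6,7}->{3,4}; Z {2,3,4,5}->{4,5}
So after constraint 4: D(W) = {2,3,5,6}

Answer: {2,3,5,6}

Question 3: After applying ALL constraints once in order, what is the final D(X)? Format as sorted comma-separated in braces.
Constraint 1 (Z < X) on D(Z)={2,3,4,5,7} D(X)={3,4,5,6,7}: Z {2,3,4,5,7}->{2,3,4,5}
Constraint 2 (X != W) on D(X)={3,4,5,6,7} D(W)={2,3,5,6}: no change
Constraint 3 (W != X) on D(W)={2,3,5,6} D(X)={3,4,5,6,7}: no change
Constraint 4 (X < Z) on D(X)={3,4,5,6,7} D(Z)={2,3,4,5}: X {3,4,5,6,7}->{3,4}; Z {2,3,4,5}->{4,5}
So after all 4 constraints: D(X) = {3,4}

Answer: {3,4}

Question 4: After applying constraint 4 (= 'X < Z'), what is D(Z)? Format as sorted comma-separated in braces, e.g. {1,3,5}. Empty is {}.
Constraint 1 (Z < X) on D(Z)={2,3,4,5,7} D(X)={3,4,5,6,7}: Z {2,3,4,5,7}->{2,3,4,5}
Constraint 2 (X != W) on D(X)={3,4,5,6,7} D(W)={2,3,5,6}: no change
Constraint 3 (W != X) on D(W)={2,3,5,6} D(X)={3,4,5,6,7}: no change
Constraint 4 (X < Z) on D(X)={3,4,5,6,7} D(Z)={2,3,4,5}: X {3,4,5,6,7}->{3,4}; Z {2,3,4,5}->{4,5}
So after constraint 4: D(Z) = {4,5}

Answer: {4,5}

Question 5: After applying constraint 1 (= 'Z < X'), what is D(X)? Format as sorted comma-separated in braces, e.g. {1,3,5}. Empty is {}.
Constraint 1 (Z < X) on D(Z)={2,3,4,5,7} D(X)={3,4,5,6,7}: Z {2,3,4,5,7}->{2,3,4,5}
So after constraint 1: D(X) = {3,4,5,6,7}

Answer: {3,4,5,6,7}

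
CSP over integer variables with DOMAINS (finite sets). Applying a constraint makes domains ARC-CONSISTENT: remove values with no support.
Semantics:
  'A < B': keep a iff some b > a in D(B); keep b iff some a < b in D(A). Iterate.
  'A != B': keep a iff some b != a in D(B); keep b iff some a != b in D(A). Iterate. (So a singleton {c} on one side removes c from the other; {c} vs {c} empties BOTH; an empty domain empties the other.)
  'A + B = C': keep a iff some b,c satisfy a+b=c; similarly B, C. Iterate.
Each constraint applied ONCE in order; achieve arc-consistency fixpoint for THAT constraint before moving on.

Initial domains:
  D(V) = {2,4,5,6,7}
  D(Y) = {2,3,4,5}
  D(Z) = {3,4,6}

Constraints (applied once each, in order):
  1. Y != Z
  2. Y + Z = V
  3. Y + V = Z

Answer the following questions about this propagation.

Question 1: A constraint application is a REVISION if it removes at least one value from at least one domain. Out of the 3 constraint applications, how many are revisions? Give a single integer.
Answer: 2

Derivation:
Constraint 1 (Y != Z) on D(Y)={2,3,4,5} D(Z)={3,4,6}: no change => not a revision
Constraint 2 (Y + Z = V) on D(Y)={2,3,4,5} D(Z)={3,4,6} D(V)={2,4,5,6,7}: Y {2,3,4,5}->{2,3,4}; Z {3,4,6}->{3,4}; V {2,4,5,6,7}->{5,6,7} => REVISION
Constraint 3 (Y + V = Z) on D(Y)={2,3,4} D(V)={5,6,7} D(Z)={3,4}: Y {2,3,4}->{}; V {5,6,7}->{}; Z {3,4}->{} => REVISION
Total revisions = 2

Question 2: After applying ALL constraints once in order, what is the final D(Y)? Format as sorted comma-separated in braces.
Constraint 1 (Y != Z) on D(Y)={2,3,4,5} D(Z)={3,4,6}: no change
Constraint 2 (Y + Z = V) on D(Y)={2,3,4,5} D(Z)={3,4,6} D(V)={2,4,5,6,7}: Y {2,3,4,5}->{2,3,4}; Z {3,4,6}->{3,4}; V {2,4,5,6,7}->{5,6,7}
Constraint 3 (Y + V = Z) on D(Y)={2,3,4} D(V)={5,6,7} D(Z)={3,4}: Y {2,3,4}->{}; V {5,6,7}->{}; Z {3,4}->{}
So after all 3 constraints: D(Y) = {}

Answer: {}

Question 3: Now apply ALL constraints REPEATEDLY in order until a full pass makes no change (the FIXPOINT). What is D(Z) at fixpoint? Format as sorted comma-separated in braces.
pass 0 (initial): D(Z)={3,4,6}
pass 1: V {2,4,5,6,7}->{}; Y {2,3,4,5}->{}; Z {3,4,6}->{}
pass 2: no change
Fixpoint after 2 passes: D(Z) = {}

Answer: {}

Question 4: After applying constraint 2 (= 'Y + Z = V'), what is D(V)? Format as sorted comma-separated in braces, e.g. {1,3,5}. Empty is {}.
Constraint 1 (Y != Z) on D(Y)={2,3,4,5} D(Z)={3,4,6}: no change
Constraint 2 (Y + Z = V) on D(Y)={2,3,4,5} D(Z)={3,4,6} D(V)={2,4,5,6,7}: Y {2,3,4,5}->{2,3,4}; Z {3,4,6}->{3,4}; V {2,4,5,6,7}->{5,6,7}
So after constraint 2: D(V) = {5,6,7}

Answer: {5,6,7}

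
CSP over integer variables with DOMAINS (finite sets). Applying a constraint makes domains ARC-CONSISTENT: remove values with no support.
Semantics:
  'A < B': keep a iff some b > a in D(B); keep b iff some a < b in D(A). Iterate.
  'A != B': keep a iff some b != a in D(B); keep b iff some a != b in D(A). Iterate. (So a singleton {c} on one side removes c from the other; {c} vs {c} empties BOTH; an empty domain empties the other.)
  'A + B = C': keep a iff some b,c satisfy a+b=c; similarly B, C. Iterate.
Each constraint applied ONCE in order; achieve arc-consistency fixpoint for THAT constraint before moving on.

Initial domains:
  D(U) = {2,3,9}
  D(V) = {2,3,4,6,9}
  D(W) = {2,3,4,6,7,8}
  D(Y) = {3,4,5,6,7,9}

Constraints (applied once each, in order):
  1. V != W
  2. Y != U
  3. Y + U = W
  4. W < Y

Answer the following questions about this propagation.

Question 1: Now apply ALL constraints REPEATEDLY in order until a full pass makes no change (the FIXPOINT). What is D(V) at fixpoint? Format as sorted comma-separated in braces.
Answer: {}

Derivation:
pass 0 (initial): D(V)={2,3,4,6,9}
pass 1: U {2,3,9}->{2,3}; W {2,3,4,6,7,8}->{}; Y {3,4,5,6,7,9}->{}
pass 2: U {2,3}->{}; V {2,3,4,6,9}->{}
pass 3: no change
Fixpoint after 3 passes: D(V) = {}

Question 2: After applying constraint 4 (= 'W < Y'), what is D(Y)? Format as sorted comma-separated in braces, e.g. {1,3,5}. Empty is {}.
Answer: {}

Derivation:
Constraint 1 (V != W) on D(V)={2,3,4,6,9} D(W)={2,3,4,6,7,8}: no change
Constraint 2 (Y != U) on D(Y)={3,4,5,6,7,9} D(U)={2,3,9}: no change
Constraint 3 (Y + U = W) on D(Y)={3,4,5,6,7,9} D(U)={2,3,9} D(W)={2,3,4,6,7,8}: Y {3,4,5,6,7,9}->{3,4,5,6}; U {2,3,9}->{2,3}; W {2,3,4,6,7,8}->{6,7,8}
Constraint 4 (W < Y) on D(W)={6,7,8} D(Y)={3,4,5,6}: W {6,7,8}->{}; Y {3,4,5,6}->{}
So after constraint 4: D(Y) = {}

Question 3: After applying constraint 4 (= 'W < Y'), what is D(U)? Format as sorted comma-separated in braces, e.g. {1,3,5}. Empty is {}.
Answer: {2,3}

Derivation:
Constraint 1 (V != W) on D(V)={2,3,4,6,9} D(W)={2,3,4,6,7,8}: no change
Constraint 2 (Y != U) on D(Y)={3,4,5,6,7,9} D(U)={2,3,9}: no change
Constraint 3 (Y + U = W) on D(Y)={3,4,5,6,7,9} D(U)={2,3,9} D(W)={2,3,4,6,7,8}: Y {3,4,5,6,7,9}->{3,4,5,6}; U {2,3,9}->{2,3}; W {2,3,4,6,7,8}->{6,7,8}
Constraint 4 (W < Y) on D(W)={6,7,8} D(Y)={3,4,5,6}: W {6,7,8}->{}; Y {3,4,5,6}->{}
So after constraint 4: D(U) = {2,3}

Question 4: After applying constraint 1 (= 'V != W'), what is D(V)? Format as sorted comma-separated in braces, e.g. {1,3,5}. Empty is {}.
Answer: {2,3,4,6,9}

Derivation:
Constraint 1 (V != W) on D(V)={2,3,4,6,9} D(W)={2,3,4,6,7,8}: no change
So after constraint 1: D(V) = {2,3,4,6,9}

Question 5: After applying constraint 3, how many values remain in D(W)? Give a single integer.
Constraint 1 (V != W) on D(V)={2,3,4,6,9} D(W)={2,3,4,6,7,8}: no change
Constraint 2 (Y != U) on D(Y)={3,4,5,6,7,9} D(U)={2,3,9}: no change
Constraint 3 (Y + U = W) on D(Y)={3,4,5,6,7,9} D(U)={2,3,9} D(W)={2,3,4,6,7,8}: Y {3,4,5,6,7,9}->{3,4,5,6}; U {2,3,9}->{2,3}; W {2,3,4,6,7,8}->{6,7,8}
So after constraint 3: D(W)={6,7,8}, size = 3

Answer: 3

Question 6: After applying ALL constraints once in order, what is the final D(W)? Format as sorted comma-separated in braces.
Answer: {}

Derivation:
Constraint 1 (V != W) on D(V)={2,3,4,6,9} D(W)={2,3,4,6,7,8}: no change
Constraint 2 (Y != U) on D(Y)={3,4,5,6,7,9} D(U)={2,3,9}: no change
Constraint 3 (Y + U = W) on D(Y)={3,4,5,6,7,9} D(U)={2,3,9} D(W)={2,3,4,6,7,8}: Y {3,4,5,6,7,9}->{3,4,5,6}; U {2,3,9}->{2,3}; W {2,3,4,6,7,8}->{6,7,8}
Constraint 4 (W < Y) on D(W)={6,7,8} D(Y)={3,4,5,6}: W {6,7,8}->{}; Y {3,4,5,6}->{}
So after all 4 constraints: D(W) = {}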